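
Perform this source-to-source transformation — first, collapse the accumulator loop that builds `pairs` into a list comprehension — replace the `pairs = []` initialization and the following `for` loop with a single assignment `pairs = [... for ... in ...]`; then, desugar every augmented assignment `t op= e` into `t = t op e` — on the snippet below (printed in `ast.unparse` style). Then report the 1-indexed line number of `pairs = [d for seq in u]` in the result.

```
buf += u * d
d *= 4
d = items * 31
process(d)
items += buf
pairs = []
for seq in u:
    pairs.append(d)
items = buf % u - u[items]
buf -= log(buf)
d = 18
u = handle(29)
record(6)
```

Transformed code:
buf = buf + u * d
d = d * 4
d = items * 31
process(d)
items = items + buf
pairs = [d for seq in u]
items = buf % u - u[items]
buf = buf - log(buf)
d = 18
u = handle(29)
record(6)

6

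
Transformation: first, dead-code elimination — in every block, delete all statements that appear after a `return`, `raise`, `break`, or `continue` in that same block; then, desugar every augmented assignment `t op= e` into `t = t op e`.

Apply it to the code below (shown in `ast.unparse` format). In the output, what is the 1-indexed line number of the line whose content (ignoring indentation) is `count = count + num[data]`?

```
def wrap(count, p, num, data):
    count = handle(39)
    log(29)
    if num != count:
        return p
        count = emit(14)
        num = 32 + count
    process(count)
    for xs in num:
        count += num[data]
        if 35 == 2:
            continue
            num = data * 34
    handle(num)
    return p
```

8

Transformed code:
def wrap(count, p, num, data):
    count = handle(39)
    log(29)
    if num != count:
        return p
    process(count)
    for xs in num:
        count = count + num[data]
        if 35 == 2:
            continue
    handle(num)
    return p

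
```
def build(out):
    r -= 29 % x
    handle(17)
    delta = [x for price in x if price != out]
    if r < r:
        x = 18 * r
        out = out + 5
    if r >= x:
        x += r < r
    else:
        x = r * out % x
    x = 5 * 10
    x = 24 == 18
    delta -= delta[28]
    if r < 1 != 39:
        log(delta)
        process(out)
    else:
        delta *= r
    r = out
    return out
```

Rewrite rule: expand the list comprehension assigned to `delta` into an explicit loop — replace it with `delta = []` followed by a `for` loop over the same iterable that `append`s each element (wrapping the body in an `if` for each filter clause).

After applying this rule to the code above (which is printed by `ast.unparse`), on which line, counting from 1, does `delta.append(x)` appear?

7

Transformed code:
def build(out):
    r -= 29 % x
    handle(17)
    delta = []
    for price in x:
        if price != out:
            delta.append(x)
    if r < r:
        x = 18 * r
        out = out + 5
    if r >= x:
        x += r < r
    else:
        x = r * out % x
    x = 5 * 10
    x = 24 == 18
    delta -= delta[28]
    if r < 1 != 39:
        log(delta)
        process(out)
    else:
        delta *= r
    r = out
    return out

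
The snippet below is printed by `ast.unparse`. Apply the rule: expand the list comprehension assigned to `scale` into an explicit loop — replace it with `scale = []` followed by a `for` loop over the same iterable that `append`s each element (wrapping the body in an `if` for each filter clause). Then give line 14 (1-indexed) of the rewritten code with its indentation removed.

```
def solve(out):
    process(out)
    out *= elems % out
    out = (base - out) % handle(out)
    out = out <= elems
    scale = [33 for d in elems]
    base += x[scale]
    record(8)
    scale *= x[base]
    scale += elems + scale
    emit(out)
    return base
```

Transformed code:
def solve(out):
    process(out)
    out *= elems % out
    out = (base - out) % handle(out)
    out = out <= elems
    scale = []
    for d in elems:
        scale.append(33)
    base += x[scale]
    record(8)
    scale *= x[base]
    scale += elems + scale
    emit(out)
    return base

return base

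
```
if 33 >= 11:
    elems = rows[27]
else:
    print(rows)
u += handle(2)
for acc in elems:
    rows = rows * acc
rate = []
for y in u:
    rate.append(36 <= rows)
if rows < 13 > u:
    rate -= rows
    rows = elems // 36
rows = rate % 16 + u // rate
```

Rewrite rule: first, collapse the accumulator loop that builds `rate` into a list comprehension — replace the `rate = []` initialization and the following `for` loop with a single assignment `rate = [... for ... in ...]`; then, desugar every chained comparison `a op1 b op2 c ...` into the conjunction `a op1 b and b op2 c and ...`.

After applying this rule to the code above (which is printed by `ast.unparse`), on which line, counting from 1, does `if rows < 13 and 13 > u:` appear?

9

Transformed code:
if 33 >= 11:
    elems = rows[27]
else:
    print(rows)
u += handle(2)
for acc in elems:
    rows = rows * acc
rate = [36 <= rows for y in u]
if rows < 13 and 13 > u:
    rate -= rows
    rows = elems // 36
rows = rate % 16 + u // rate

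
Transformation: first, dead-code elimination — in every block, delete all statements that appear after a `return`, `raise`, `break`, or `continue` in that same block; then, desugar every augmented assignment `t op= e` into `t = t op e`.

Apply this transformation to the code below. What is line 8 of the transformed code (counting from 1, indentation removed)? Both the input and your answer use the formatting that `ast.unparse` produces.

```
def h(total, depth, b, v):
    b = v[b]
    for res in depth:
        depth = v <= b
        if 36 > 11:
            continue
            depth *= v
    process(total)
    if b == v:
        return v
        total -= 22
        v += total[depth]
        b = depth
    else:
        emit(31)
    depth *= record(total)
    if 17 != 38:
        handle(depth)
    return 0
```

Transformed code:
def h(total, depth, b, v):
    b = v[b]
    for res in depth:
        depth = v <= b
        if 36 > 11:
            continue
    process(total)
    if b == v:
        return v
    else:
        emit(31)
    depth = depth * record(total)
    if 17 != 38:
        handle(depth)
    return 0

if b == v:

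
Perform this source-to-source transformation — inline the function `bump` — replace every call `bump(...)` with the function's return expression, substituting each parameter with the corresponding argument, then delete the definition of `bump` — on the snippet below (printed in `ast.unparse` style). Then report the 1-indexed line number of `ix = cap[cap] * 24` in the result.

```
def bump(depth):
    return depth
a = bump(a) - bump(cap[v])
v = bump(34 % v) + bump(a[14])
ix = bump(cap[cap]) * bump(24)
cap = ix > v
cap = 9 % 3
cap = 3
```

3

Transformed code:
a = a - cap[v]
v = 34 % v + a[14]
ix = cap[cap] * 24
cap = ix > v
cap = 9 % 3
cap = 3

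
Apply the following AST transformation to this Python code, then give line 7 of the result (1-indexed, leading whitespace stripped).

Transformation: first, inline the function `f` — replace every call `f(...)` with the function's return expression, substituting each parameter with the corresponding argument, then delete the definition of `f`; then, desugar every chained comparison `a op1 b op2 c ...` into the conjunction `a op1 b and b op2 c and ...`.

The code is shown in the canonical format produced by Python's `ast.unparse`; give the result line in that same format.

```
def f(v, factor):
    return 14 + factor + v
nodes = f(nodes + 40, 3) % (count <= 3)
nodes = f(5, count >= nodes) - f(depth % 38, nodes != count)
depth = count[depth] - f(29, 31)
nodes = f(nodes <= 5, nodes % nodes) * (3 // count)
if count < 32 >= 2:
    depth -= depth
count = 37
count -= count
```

count = 37

Transformed code:
nodes = (14 + 3 + (nodes + 40)) % (count <= 3)
nodes = 14 + (count >= nodes) + 5 - (14 + (nodes != count) + depth % 38)
depth = count[depth] - (14 + 31 + 29)
nodes = (14 + nodes % nodes + (nodes <= 5)) * (3 // count)
if count < 32 and 32 >= 2:
    depth -= depth
count = 37
count -= count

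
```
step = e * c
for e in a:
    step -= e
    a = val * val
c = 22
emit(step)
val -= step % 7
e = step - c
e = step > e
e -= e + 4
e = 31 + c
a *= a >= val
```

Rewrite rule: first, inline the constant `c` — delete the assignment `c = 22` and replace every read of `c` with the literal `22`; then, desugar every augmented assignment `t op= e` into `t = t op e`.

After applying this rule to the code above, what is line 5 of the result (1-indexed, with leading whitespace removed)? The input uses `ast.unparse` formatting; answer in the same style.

emit(step)

Transformed code:
step = e * 22
for e in a:
    step = step - e
    a = val * val
emit(step)
val = val - step % 7
e = step - 22
e = step > e
e = e - (e + 4)
e = 31 + 22
a = a * (a >= val)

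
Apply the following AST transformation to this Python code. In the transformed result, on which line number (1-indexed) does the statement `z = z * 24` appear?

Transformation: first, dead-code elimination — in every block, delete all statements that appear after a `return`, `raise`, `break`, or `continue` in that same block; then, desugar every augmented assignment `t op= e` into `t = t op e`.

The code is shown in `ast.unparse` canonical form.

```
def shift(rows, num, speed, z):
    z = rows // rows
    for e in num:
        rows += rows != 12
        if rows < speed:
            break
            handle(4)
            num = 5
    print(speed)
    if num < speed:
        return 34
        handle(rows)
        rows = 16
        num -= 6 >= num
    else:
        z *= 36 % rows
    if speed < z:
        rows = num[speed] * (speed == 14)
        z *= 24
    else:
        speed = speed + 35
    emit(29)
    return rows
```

Transformed code:
def shift(rows, num, speed, z):
    z = rows // rows
    for e in num:
        rows = rows + (rows != 12)
        if rows < speed:
            break
    print(speed)
    if num < speed:
        return 34
    else:
        z = z * (36 % rows)
    if speed < z:
        rows = num[speed] * (speed == 14)
        z = z * 24
    else:
        speed = speed + 35
    emit(29)
    return rows

14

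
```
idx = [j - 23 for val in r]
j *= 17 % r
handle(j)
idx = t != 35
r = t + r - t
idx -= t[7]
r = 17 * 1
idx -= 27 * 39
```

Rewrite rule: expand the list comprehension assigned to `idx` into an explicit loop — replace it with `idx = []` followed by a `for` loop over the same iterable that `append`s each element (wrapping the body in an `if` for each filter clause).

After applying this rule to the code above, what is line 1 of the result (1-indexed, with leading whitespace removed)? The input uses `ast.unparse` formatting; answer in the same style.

Transformed code:
idx = []
for val in r:
    idx.append(j - 23)
j *= 17 % r
handle(j)
idx = t != 35
r = t + r - t
idx -= t[7]
r = 17 * 1
idx -= 27 * 39

idx = []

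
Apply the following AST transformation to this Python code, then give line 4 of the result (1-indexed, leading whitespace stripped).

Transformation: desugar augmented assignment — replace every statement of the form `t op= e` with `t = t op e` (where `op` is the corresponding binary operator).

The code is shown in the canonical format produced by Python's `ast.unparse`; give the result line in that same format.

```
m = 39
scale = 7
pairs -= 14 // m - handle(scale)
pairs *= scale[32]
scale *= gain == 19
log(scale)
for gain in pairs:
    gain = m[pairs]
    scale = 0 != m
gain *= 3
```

pairs = pairs * scale[32]

Transformed code:
m = 39
scale = 7
pairs = pairs - (14 // m - handle(scale))
pairs = pairs * scale[32]
scale = scale * (gain == 19)
log(scale)
for gain in pairs:
    gain = m[pairs]
    scale = 0 != m
gain = gain * 3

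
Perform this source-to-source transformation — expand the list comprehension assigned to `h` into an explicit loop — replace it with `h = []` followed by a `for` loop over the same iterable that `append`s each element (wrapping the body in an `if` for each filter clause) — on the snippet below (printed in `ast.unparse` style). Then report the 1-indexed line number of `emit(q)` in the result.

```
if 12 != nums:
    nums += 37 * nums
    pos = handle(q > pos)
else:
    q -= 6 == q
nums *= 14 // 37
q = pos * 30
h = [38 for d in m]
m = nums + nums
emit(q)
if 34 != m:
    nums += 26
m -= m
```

12

Transformed code:
if 12 != nums:
    nums += 37 * nums
    pos = handle(q > pos)
else:
    q -= 6 == q
nums *= 14 // 37
q = pos * 30
h = []
for d in m:
    h.append(38)
m = nums + nums
emit(q)
if 34 != m:
    nums += 26
m -= m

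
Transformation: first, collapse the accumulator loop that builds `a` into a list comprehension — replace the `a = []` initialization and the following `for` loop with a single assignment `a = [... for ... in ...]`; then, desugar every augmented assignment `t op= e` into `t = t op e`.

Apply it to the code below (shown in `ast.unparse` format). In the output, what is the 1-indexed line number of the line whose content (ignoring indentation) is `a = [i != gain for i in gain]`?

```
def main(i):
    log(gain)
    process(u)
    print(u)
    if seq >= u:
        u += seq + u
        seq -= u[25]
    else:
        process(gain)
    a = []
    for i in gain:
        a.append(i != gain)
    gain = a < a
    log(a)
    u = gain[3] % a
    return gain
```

10

Transformed code:
def main(i):
    log(gain)
    process(u)
    print(u)
    if seq >= u:
        u = u + (seq + u)
        seq = seq - u[25]
    else:
        process(gain)
    a = [i != gain for i in gain]
    gain = a < a
    log(a)
    u = gain[3] % a
    return gain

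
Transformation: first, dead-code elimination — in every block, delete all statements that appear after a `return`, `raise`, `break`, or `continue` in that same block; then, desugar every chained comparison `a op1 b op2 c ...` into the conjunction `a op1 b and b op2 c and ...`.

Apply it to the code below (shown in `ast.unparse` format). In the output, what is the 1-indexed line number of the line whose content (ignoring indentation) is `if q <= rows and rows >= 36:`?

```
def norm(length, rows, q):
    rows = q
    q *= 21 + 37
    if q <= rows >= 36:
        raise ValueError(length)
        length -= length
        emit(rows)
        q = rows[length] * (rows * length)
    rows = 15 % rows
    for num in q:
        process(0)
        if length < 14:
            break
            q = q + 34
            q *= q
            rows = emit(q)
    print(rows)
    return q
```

Transformed code:
def norm(length, rows, q):
    rows = q
    q *= 21 + 37
    if q <= rows and rows >= 36:
        raise ValueError(length)
    rows = 15 % rows
    for num in q:
        process(0)
        if length < 14:
            break
    print(rows)
    return q

4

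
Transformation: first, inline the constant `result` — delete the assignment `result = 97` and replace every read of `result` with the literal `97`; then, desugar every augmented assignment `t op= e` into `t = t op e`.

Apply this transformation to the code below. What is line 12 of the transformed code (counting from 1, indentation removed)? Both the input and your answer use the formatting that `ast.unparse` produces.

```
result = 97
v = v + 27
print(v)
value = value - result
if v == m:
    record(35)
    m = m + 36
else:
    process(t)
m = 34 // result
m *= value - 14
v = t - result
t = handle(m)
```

t = handle(m)

Transformed code:
v = v + 27
print(v)
value = value - 97
if v == m:
    record(35)
    m = m + 36
else:
    process(t)
m = 34 // 97
m = m * (value - 14)
v = t - 97
t = handle(m)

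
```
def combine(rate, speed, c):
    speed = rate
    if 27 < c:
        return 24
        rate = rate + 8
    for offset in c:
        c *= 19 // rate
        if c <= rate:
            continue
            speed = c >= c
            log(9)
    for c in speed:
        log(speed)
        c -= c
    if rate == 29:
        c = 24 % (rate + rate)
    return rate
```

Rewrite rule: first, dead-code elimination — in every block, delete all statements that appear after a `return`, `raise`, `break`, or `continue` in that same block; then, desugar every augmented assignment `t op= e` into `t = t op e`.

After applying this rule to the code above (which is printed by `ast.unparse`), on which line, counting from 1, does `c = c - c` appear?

11

Transformed code:
def combine(rate, speed, c):
    speed = rate
    if 27 < c:
        return 24
    for offset in c:
        c = c * (19 // rate)
        if c <= rate:
            continue
    for c in speed:
        log(speed)
        c = c - c
    if rate == 29:
        c = 24 % (rate + rate)
    return rate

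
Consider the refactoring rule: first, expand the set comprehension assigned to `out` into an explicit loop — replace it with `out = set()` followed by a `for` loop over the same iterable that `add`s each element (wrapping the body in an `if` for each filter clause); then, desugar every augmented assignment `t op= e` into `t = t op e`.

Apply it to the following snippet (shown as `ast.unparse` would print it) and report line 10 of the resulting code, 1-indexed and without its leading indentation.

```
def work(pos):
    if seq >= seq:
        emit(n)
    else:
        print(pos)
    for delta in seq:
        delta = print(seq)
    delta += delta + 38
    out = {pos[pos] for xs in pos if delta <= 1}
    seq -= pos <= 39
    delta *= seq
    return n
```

Transformed code:
def work(pos):
    if seq >= seq:
        emit(n)
    else:
        print(pos)
    for delta in seq:
        delta = print(seq)
    delta = delta + (delta + 38)
    out = set()
    for xs in pos:
        if delta <= 1:
            out.add(pos[pos])
    seq = seq - (pos <= 39)
    delta = delta * seq
    return n

for xs in pos:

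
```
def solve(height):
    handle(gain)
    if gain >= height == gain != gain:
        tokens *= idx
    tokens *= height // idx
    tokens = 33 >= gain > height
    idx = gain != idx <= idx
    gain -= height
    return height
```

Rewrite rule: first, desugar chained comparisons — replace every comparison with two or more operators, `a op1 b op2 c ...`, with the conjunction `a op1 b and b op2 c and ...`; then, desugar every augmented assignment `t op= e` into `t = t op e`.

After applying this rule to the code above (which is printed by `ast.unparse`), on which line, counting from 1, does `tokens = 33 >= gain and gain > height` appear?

6

Transformed code:
def solve(height):
    handle(gain)
    if gain >= height and height == gain and (gain != gain):
        tokens = tokens * idx
    tokens = tokens * (height // idx)
    tokens = 33 >= gain and gain > height
    idx = gain != idx and idx <= idx
    gain = gain - height
    return height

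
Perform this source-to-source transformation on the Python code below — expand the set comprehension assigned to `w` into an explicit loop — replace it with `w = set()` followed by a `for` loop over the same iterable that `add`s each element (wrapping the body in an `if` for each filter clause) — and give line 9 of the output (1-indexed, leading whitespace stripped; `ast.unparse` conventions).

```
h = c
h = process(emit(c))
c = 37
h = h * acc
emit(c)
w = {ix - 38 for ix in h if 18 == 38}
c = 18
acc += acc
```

w.add(ix - 38)

Transformed code:
h = c
h = process(emit(c))
c = 37
h = h * acc
emit(c)
w = set()
for ix in h:
    if 18 == 38:
        w.add(ix - 38)
c = 18
acc += acc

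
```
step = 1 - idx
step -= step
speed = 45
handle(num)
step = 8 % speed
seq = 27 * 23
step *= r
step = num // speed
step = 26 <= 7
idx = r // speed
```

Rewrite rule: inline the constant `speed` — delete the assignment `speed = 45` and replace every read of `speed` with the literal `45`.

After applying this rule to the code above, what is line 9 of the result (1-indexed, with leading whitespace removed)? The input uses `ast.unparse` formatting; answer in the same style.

Transformed code:
step = 1 - idx
step -= step
handle(num)
step = 8 % 45
seq = 27 * 23
step *= r
step = num // 45
step = 26 <= 7
idx = r // 45

idx = r // 45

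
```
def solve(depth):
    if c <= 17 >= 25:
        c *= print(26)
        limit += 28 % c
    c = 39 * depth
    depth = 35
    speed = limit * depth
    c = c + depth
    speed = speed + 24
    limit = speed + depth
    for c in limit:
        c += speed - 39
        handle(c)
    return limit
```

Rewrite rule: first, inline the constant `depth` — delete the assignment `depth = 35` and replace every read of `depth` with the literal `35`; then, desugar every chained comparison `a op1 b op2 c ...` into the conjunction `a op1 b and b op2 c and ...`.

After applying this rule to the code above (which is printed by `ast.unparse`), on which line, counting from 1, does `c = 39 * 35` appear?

5

Transformed code:
def solve(depth):
    if c <= 17 and 17 >= 25:
        c *= print(26)
        limit += 28 % c
    c = 39 * 35
    speed = limit * 35
    c = c + 35
    speed = speed + 24
    limit = speed + 35
    for c in limit:
        c += speed - 39
        handle(c)
    return limit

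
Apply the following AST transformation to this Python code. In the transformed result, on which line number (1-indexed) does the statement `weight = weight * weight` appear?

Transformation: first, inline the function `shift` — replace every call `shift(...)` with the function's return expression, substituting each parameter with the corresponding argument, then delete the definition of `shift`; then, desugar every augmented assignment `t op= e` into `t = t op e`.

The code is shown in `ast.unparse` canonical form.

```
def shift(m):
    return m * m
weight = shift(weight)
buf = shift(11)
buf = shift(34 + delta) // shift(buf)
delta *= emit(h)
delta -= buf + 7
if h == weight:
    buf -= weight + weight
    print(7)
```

Transformed code:
weight = weight * weight
buf = 11 * 11
buf = (34 + delta) * (34 + delta) // (buf * buf)
delta = delta * emit(h)
delta = delta - (buf + 7)
if h == weight:
    buf = buf - (weight + weight)
    print(7)

1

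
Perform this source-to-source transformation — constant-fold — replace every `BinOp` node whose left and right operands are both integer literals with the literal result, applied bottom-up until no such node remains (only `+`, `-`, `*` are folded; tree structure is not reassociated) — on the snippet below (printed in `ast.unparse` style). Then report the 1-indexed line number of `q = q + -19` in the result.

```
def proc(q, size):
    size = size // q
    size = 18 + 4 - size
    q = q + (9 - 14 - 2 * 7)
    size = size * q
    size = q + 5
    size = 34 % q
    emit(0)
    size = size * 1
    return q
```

4

Transformed code:
def proc(q, size):
    size = size // q
    size = 22 - size
    q = q + -19
    size = size * q
    size = q + 5
    size = 34 % q
    emit(0)
    size = size * 1
    return q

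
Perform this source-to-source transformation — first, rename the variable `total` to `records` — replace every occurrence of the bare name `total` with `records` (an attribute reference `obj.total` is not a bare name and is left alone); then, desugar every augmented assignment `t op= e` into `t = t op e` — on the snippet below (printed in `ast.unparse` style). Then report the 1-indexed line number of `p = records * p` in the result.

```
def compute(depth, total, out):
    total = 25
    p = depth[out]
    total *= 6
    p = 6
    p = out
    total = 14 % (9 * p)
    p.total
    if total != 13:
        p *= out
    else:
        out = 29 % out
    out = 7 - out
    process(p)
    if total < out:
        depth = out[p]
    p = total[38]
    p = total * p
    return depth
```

Transformed code:
def compute(depth, records, out):
    records = 25
    p = depth[out]
    records = records * 6
    p = 6
    p = out
    records = 14 % (9 * p)
    p.total
    if records != 13:
        p = p * out
    else:
        out = 29 % out
    out = 7 - out
    process(p)
    if records < out:
        depth = out[p]
    p = records[38]
    p = records * p
    return depth

18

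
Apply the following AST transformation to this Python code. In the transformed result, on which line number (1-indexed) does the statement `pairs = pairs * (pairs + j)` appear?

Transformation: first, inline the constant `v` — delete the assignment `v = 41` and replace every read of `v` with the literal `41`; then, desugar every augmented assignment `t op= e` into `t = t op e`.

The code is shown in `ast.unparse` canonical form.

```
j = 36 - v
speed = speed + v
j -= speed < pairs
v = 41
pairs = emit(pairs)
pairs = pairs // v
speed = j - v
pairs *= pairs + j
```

7

Transformed code:
j = 36 - 41
speed = speed + 41
j = j - (speed < pairs)
pairs = emit(pairs)
pairs = pairs // 41
speed = j - 41
pairs = pairs * (pairs + j)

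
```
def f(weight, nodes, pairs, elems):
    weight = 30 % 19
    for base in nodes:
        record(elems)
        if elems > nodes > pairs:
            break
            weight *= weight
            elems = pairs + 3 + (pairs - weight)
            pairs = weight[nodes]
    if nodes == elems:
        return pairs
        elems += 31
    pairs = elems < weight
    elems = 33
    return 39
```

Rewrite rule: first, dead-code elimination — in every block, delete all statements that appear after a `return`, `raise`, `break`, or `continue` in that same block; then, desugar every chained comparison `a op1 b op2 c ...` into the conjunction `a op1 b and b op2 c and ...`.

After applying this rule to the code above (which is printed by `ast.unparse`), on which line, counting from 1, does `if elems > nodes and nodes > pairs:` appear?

5

Transformed code:
def f(weight, nodes, pairs, elems):
    weight = 30 % 19
    for base in nodes:
        record(elems)
        if elems > nodes and nodes > pairs:
            break
    if nodes == elems:
        return pairs
    pairs = elems < weight
    elems = 33
    return 39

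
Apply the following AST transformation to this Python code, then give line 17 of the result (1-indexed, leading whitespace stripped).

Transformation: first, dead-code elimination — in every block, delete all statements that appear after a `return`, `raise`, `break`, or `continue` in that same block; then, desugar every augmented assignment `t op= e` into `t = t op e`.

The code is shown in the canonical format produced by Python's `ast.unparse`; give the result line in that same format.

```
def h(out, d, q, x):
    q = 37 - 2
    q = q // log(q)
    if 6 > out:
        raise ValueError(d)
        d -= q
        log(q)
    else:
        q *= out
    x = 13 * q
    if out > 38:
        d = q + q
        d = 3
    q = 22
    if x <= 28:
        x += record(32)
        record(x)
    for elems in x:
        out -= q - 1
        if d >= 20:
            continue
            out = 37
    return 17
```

out = out - (q - 1)

Transformed code:
def h(out, d, q, x):
    q = 37 - 2
    q = q // log(q)
    if 6 > out:
        raise ValueError(d)
    else:
        q = q * out
    x = 13 * q
    if out > 38:
        d = q + q
        d = 3
    q = 22
    if x <= 28:
        x = x + record(32)
        record(x)
    for elems in x:
        out = out - (q - 1)
        if d >= 20:
            continue
    return 17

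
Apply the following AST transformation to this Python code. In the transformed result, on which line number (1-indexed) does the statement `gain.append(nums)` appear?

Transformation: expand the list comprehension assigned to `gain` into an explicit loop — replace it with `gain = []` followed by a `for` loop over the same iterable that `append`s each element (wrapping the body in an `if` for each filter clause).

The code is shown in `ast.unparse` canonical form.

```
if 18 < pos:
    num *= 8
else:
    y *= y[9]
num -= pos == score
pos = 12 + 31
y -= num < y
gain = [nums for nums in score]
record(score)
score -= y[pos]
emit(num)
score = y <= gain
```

10

Transformed code:
if 18 < pos:
    num *= 8
else:
    y *= y[9]
num -= pos == score
pos = 12 + 31
y -= num < y
gain = []
for nums in score:
    gain.append(nums)
record(score)
score -= y[pos]
emit(num)
score = y <= gain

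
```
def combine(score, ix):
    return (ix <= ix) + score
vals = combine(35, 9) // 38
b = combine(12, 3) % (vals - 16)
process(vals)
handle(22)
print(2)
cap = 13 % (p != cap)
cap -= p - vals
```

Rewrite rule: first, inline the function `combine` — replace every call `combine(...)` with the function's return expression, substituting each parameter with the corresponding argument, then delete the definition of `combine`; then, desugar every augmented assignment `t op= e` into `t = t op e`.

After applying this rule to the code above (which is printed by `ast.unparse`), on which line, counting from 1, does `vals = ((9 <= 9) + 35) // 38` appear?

1

Transformed code:
vals = ((9 <= 9) + 35) // 38
b = ((3 <= 3) + 12) % (vals - 16)
process(vals)
handle(22)
print(2)
cap = 13 % (p != cap)
cap = cap - (p - vals)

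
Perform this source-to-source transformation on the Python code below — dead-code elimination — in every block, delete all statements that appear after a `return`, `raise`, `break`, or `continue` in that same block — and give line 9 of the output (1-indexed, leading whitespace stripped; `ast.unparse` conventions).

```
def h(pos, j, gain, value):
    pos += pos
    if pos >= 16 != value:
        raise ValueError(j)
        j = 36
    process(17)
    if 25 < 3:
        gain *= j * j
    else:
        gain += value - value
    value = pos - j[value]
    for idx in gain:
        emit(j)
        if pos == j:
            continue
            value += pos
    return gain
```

gain += value - value

Transformed code:
def h(pos, j, gain, value):
    pos += pos
    if pos >= 16 != value:
        raise ValueError(j)
    process(17)
    if 25 < 3:
        gain *= j * j
    else:
        gain += value - value
    value = pos - j[value]
    for idx in gain:
        emit(j)
        if pos == j:
            continue
    return gain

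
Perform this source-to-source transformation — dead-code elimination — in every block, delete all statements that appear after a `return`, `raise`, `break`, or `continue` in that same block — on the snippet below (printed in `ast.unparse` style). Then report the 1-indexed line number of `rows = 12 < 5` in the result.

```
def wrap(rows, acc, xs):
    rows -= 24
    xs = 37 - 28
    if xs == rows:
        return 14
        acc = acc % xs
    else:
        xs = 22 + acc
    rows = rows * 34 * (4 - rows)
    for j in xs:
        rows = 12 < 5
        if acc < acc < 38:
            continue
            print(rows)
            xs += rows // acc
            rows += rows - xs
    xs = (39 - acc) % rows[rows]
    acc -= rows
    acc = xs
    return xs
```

Transformed code:
def wrap(rows, acc, xs):
    rows -= 24
    xs = 37 - 28
    if xs == rows:
        return 14
    else:
        xs = 22 + acc
    rows = rows * 34 * (4 - rows)
    for j in xs:
        rows = 12 < 5
        if acc < acc < 38:
            continue
    xs = (39 - acc) % rows[rows]
    acc -= rows
    acc = xs
    return xs

10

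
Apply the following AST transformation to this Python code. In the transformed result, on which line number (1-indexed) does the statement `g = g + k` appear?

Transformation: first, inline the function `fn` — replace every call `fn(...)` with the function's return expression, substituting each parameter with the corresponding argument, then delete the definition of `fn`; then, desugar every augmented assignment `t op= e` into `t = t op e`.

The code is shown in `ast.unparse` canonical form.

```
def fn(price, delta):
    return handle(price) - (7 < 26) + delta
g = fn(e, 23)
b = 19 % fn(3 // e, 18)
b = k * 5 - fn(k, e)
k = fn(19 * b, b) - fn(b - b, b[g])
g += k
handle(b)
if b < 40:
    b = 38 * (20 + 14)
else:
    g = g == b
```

5

Transformed code:
g = handle(e) - (7 < 26) + 23
b = 19 % (handle(3 // e) - (7 < 26) + 18)
b = k * 5 - (handle(k) - (7 < 26) + e)
k = handle(19 * b) - (7 < 26) + b - (handle(b - b) - (7 < 26) + b[g])
g = g + k
handle(b)
if b < 40:
    b = 38 * (20 + 14)
else:
    g = g == b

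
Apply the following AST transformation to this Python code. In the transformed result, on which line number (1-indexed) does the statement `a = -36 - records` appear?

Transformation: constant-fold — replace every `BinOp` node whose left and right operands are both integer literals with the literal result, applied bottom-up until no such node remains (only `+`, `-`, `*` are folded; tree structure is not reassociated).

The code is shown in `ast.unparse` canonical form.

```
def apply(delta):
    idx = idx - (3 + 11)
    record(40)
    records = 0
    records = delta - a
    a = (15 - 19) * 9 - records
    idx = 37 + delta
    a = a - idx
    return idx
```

6

Transformed code:
def apply(delta):
    idx = idx - 14
    record(40)
    records = 0
    records = delta - a
    a = -36 - records
    idx = 37 + delta
    a = a - idx
    return idx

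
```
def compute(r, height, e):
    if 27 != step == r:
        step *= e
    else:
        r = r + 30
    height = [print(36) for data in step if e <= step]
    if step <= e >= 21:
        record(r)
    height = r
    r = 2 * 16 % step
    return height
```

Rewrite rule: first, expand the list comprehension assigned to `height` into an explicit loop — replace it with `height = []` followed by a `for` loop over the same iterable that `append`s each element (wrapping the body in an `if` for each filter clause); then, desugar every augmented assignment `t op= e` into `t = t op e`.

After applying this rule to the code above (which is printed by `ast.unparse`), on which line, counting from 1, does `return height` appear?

14

Transformed code:
def compute(r, height, e):
    if 27 != step == r:
        step = step * e
    else:
        r = r + 30
    height = []
    for data in step:
        if e <= step:
            height.append(print(36))
    if step <= e >= 21:
        record(r)
    height = r
    r = 2 * 16 % step
    return height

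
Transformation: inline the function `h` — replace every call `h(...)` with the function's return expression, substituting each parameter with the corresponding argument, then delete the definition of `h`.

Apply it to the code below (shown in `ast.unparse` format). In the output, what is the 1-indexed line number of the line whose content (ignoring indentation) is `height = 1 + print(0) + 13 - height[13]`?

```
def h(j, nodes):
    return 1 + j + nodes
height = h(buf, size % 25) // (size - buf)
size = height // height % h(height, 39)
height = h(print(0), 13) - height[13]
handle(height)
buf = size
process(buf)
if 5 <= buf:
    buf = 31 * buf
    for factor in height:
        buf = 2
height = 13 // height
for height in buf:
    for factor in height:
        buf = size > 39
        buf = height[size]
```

3

Transformed code:
height = (1 + buf + size % 25) // (size - buf)
size = height // height % (1 + height + 39)
height = 1 + print(0) + 13 - height[13]
handle(height)
buf = size
process(buf)
if 5 <= buf:
    buf = 31 * buf
    for factor in height:
        buf = 2
height = 13 // height
for height in buf:
    for factor in height:
        buf = size > 39
        buf = height[size]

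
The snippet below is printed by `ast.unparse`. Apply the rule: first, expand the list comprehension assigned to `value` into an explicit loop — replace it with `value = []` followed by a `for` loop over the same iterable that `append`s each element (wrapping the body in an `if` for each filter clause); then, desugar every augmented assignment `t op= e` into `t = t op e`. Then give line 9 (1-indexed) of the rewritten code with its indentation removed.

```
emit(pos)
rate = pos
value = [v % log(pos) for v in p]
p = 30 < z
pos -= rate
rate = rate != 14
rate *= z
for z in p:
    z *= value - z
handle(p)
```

Transformed code:
emit(pos)
rate = pos
value = []
for v in p:
    value.append(v % log(pos))
p = 30 < z
pos = pos - rate
rate = rate != 14
rate = rate * z
for z in p:
    z = z * (value - z)
handle(p)

rate = rate * z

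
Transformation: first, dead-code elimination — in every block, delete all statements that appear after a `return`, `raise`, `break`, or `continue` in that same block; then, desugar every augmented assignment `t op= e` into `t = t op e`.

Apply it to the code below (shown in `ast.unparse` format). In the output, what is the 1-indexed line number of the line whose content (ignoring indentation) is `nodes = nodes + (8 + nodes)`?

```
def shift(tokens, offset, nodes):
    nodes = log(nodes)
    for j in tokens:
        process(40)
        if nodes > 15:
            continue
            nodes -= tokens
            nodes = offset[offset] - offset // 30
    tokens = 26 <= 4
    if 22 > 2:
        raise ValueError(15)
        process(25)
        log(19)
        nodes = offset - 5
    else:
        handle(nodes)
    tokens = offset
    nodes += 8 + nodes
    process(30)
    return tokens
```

Transformed code:
def shift(tokens, offset, nodes):
    nodes = log(nodes)
    for j in tokens:
        process(40)
        if nodes > 15:
            continue
    tokens = 26 <= 4
    if 22 > 2:
        raise ValueError(15)
    else:
        handle(nodes)
    tokens = offset
    nodes = nodes + (8 + nodes)
    process(30)
    return tokens

13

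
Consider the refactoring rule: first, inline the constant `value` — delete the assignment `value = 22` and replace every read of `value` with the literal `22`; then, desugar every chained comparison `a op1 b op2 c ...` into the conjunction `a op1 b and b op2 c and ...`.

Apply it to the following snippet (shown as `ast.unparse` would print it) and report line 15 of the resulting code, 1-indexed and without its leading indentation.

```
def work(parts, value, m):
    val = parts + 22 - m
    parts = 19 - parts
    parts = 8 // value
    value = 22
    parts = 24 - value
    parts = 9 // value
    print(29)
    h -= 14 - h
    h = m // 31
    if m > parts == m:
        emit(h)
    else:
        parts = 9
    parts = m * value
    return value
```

Transformed code:
def work(parts, value, m):
    val = parts + 22 - m
    parts = 19 - parts
    parts = 8 // 22
    parts = 24 - 22
    parts = 9 // 22
    print(29)
    h -= 14 - h
    h = m // 31
    if m > parts and parts == m:
        emit(h)
    else:
        parts = 9
    parts = m * 22
    return 22

return 22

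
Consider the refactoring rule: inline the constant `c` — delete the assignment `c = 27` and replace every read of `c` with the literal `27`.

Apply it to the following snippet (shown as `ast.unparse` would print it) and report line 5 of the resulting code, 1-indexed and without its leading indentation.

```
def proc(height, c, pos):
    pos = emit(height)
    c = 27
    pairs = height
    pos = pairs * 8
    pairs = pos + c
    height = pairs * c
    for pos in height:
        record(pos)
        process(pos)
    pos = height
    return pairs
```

pairs = pos + 27

Transformed code:
def proc(height, c, pos):
    pos = emit(height)
    pairs = height
    pos = pairs * 8
    pairs = pos + 27
    height = pairs * 27
    for pos in height:
        record(pos)
        process(pos)
    pos = height
    return pairs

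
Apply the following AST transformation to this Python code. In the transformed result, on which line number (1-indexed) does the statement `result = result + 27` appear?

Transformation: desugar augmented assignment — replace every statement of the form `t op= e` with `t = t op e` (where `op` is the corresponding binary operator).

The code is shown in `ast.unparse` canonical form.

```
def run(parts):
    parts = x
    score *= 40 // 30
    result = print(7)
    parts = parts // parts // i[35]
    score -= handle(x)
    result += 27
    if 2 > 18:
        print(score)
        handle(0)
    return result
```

7

Transformed code:
def run(parts):
    parts = x
    score = score * (40 // 30)
    result = print(7)
    parts = parts // parts // i[35]
    score = score - handle(x)
    result = result + 27
    if 2 > 18:
        print(score)
        handle(0)
    return result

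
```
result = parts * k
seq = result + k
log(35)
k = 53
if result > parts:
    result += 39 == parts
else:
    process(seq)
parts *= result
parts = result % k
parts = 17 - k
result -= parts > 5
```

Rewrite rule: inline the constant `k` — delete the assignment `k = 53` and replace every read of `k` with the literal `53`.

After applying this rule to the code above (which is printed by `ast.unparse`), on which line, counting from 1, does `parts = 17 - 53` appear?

Transformed code:
result = parts * 53
seq = result + 53
log(35)
if result > parts:
    result += 39 == parts
else:
    process(seq)
parts *= result
parts = result % 53
parts = 17 - 53
result -= parts > 5

10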